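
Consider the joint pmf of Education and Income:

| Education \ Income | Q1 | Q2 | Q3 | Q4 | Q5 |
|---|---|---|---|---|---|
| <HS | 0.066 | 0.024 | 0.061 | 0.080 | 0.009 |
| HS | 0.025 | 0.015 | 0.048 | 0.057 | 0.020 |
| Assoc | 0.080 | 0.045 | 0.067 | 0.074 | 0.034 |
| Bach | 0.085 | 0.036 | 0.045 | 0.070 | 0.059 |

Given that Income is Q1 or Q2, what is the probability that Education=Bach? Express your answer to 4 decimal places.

P(Income=Q1) = 0.066 + 0.025 + 0.080 + 0.085 = 0.256.
P(Income=Q2) = 0.024 + 0.015 + 0.045 + 0.036 = 0.120.
P(Income ∈ {Q1, Q2}) = 0.256 + 0.120 = 0.376; P(Education=Bach, Income ∈ {Q1, Q2}) = 0.085 + 0.036 = 0.121.
P(Education=Bach | Income ∈ {Q1, Q2}) = 0.121/0.376 = 0.3218.

0.3218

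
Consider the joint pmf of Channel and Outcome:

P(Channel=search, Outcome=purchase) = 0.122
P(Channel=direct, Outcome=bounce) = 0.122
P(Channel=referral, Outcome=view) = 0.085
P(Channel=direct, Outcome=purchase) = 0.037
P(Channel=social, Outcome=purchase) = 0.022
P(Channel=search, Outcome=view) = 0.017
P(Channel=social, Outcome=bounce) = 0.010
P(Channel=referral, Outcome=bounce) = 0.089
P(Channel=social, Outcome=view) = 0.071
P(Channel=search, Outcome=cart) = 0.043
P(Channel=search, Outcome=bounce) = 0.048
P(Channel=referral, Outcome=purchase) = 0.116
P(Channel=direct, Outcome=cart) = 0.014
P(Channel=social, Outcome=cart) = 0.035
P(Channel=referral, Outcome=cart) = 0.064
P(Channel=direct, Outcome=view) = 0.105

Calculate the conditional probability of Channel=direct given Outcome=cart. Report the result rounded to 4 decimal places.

P(Outcome=cart) = 0.043 + 0.035 + 0.014 + 0.064 = 0.156.
P(Channel=direct | Outcome=cart) = 0.014/0.156 = 0.0897.

0.0897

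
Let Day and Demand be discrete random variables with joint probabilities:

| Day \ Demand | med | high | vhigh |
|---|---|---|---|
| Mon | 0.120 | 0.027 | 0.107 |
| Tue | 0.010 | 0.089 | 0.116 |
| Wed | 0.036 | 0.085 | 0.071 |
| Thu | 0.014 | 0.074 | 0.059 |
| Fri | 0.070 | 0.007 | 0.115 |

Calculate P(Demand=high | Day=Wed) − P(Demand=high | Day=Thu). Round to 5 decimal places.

P(Day=Wed) = 0.036 + 0.085 + 0.071 = 0.192; P(Demand=high | Day=Wed) = 0.085/0.192 = 0.442708.
P(Day=Thu) = 0.014 + 0.074 + 0.059 = 0.147; P(Demand=high | Day=Thu) = 0.074/0.147 = 0.503401.
Difference = -0.06069.

-0.06069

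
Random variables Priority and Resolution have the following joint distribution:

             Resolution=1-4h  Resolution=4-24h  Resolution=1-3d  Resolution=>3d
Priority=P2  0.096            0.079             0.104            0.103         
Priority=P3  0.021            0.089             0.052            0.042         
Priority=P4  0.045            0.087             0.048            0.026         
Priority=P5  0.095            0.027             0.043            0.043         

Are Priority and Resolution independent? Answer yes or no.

P(Priority=P5) = 0.208 and P(Resolution=1-4h) = 0.257, so their product is 0.05346, but P(Priority=P5, Resolution=1-4h) = 0.095. Since these differ, Priority and Resolution are not independent.

no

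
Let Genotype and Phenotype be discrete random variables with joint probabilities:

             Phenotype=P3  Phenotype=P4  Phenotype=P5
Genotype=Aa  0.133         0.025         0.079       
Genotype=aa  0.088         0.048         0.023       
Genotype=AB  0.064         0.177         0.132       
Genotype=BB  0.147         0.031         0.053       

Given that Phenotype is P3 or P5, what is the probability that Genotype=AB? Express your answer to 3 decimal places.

P(Phenotype=P3) = 0.133 + 0.088 + 0.064 + 0.147 = 0.432.
P(Phenotype=P5) = 0.079 + 0.023 + 0.132 + 0.053 = 0.287.
P(Phenotype ∈ {P3, P5}) = 0.432 + 0.287 = 0.719; P(Genotype=AB, Phenotype ∈ {P3, P5}) = 0.064 + 0.132 = 0.196.
P(Genotype=AB | Phenotype ∈ {P3, P5}) = 0.196/0.719 = 0.273.

0.273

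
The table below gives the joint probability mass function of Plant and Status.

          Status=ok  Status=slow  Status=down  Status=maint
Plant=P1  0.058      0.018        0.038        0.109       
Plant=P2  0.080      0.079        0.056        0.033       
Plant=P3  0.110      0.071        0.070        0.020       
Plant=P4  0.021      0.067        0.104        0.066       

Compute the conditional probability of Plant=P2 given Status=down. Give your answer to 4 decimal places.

P(Status=down) = 0.038 + 0.056 + 0.070 + 0.104 = 0.268.
P(Plant=P2 | Status=down) = 0.056/0.268 = 0.2090.

0.2090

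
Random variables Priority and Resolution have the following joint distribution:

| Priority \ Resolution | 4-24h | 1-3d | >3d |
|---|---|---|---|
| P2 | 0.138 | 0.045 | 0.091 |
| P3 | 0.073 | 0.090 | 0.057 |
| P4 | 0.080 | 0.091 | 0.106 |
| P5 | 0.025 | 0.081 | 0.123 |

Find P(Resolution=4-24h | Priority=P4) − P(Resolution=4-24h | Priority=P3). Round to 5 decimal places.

-0.04301

P(Priority=P4) = 0.080 + 0.091 + 0.106 = 0.277; P(Resolution=4-24h | Priority=P4) = 0.080/0.277 = 0.288809.
P(Priority=P3) = 0.073 + 0.090 + 0.057 = 0.220; P(Resolution=4-24h | Priority=P3) = 0.073/0.220 = 0.331818.
Difference = -0.04301.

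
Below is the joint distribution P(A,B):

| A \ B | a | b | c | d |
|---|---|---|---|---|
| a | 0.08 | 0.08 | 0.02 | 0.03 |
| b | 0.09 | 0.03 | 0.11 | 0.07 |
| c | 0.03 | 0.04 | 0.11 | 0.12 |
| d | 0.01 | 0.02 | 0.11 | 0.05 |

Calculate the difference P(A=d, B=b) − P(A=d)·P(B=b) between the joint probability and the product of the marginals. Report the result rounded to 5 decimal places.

P(A=d) = 0.01 + 0.02 + 0.11 + 0.05 = 0.19.
P(B=b) = 0.08 + 0.03 + 0.04 + 0.02 = 0.17.
P(A=d, B=b) − P(A=d)P(B=b) = 0.02 − 0.19×0.17 = -0.01230.

-0.01230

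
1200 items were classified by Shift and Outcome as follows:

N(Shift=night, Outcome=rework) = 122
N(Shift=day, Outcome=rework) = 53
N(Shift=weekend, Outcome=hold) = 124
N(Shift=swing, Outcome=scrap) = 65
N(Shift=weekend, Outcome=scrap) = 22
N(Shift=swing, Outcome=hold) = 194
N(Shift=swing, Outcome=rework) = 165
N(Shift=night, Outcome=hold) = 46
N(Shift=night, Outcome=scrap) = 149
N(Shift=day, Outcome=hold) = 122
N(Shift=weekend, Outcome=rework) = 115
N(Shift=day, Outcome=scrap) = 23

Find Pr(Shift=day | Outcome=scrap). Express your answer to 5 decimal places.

Total with Outcome=scrap: 23 + 65 + 149 + 22 = 259.
P(Shift=day | Outcome=scrap) = 23/259 = 0.08880.

0.08880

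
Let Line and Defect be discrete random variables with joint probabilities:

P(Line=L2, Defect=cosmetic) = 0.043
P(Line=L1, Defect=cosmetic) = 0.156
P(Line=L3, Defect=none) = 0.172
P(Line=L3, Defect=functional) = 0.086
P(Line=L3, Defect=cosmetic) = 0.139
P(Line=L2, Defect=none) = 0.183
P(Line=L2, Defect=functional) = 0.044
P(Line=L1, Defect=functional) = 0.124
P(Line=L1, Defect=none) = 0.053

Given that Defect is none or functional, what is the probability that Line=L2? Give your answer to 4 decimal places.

P(Defect=none) = 0.053 + 0.183 + 0.172 = 0.408.
P(Defect=functional) = 0.124 + 0.044 + 0.086 = 0.254.
P(Defect ∈ {none, functional}) = 0.408 + 0.254 = 0.662; P(Line=L2, Defect ∈ {none, functional}) = 0.183 + 0.044 = 0.227.
P(Line=L2 | Defect ∈ {none, functional}) = 0.227/0.662 = 0.3429.

0.3429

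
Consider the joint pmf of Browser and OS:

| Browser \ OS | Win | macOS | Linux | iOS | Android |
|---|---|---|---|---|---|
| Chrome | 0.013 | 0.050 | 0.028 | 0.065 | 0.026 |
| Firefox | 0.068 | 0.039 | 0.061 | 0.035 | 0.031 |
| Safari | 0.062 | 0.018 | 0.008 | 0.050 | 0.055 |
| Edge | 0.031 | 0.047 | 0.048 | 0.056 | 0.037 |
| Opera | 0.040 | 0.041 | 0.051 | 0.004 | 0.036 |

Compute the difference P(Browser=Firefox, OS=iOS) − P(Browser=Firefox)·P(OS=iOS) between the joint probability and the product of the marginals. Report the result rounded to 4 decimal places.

-0.0141

P(Browser=Firefox) = 0.068 + 0.039 + 0.061 + 0.035 + 0.031 = 0.234.
P(OS=iOS) = 0.065 + 0.035 + 0.050 + 0.056 + 0.004 = 0.210.
P(Browser=Firefox, OS=iOS) − P(Browser=Firefox)P(OS=iOS) = 0.035 − 0.234×0.210 = -0.0141.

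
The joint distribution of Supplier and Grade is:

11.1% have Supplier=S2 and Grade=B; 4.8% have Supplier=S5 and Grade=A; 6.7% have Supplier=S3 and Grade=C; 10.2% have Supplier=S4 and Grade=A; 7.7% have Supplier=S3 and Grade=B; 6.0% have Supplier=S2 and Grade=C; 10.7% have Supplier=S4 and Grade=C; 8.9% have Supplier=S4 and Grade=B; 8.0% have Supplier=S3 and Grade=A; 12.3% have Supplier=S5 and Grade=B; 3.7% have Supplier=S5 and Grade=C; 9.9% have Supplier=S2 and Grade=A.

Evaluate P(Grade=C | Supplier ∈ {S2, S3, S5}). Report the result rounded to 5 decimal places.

0.23362

P(Supplier=S2) = 0.099 + 0.111 + 0.060 = 0.270.
P(Supplier=S3) = 0.080 + 0.077 + 0.067 = 0.224.
P(Supplier=S5) = 0.048 + 0.123 + 0.037 = 0.208.
P(Supplier ∈ {S2, S3, S5}) = 0.270 + 0.224 + 0.208 = 0.702; P(Grade=C, Supplier ∈ {S2, S3, S5}) = 0.060 + 0.067 + 0.037 = 0.164.
P(Grade=C | Supplier ∈ {S2, S3, S5}) = 0.164/0.702 = 0.23362.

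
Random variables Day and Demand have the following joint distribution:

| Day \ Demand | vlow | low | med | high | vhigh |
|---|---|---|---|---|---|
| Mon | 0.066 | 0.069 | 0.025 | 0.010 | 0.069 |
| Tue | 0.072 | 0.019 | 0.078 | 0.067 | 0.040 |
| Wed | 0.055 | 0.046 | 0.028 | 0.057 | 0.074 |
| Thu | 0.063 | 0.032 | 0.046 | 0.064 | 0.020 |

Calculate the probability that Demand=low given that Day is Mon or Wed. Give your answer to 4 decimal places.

0.2305

P(Day=Mon) = 0.066 + 0.069 + 0.025 + 0.010 + 0.069 = 0.239.
P(Day=Wed) = 0.055 + 0.046 + 0.028 + 0.057 + 0.074 = 0.260.
P(Day ∈ {Mon, Wed}) = 0.239 + 0.260 = 0.499; P(Demand=low, Day ∈ {Mon, Wed}) = 0.069 + 0.046 = 0.115.
P(Demand=low | Day ∈ {Mon, Wed}) = 0.115/0.499 = 0.2305.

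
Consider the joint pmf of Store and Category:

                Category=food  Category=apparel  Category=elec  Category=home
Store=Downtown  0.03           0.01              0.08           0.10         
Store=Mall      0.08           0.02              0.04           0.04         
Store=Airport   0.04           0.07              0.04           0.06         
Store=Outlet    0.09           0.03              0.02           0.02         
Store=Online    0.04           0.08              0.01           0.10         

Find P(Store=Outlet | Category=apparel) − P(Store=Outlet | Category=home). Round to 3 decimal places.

P(Category=apparel) = 0.01 + 0.02 + 0.07 + 0.03 + 0.08 = 0.21; P(Store=Outlet | Category=apparel) = 0.03/0.21 = 0.1429.
P(Category=home) = 0.10 + 0.04 + 0.06 + 0.02 + 0.10 = 0.32; P(Store=Outlet | Category=home) = 0.02/0.32 = 0.0625.
Difference = 0.080.

0.080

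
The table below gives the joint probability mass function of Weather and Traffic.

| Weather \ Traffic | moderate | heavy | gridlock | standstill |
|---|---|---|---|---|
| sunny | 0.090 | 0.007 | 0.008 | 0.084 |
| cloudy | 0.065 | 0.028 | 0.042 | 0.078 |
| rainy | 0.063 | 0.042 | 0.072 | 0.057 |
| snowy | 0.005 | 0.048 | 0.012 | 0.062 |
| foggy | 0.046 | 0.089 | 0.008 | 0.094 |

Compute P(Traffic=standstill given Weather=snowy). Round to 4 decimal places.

0.4882

P(Weather=snowy) = 0.005 + 0.048 + 0.012 + 0.062 = 0.127.
P(Traffic=standstill | Weather=snowy) = 0.062/0.127 = 0.4882.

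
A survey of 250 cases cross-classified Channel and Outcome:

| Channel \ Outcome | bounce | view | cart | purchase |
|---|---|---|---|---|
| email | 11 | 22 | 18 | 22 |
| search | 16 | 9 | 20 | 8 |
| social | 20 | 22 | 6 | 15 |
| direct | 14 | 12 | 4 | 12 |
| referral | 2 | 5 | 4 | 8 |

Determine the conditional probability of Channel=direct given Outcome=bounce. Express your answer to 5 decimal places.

Total with Outcome=bounce: 11 + 16 + 20 + 14 + 2 = 63.
P(Channel=direct | Outcome=bounce) = 14/63 = 0.22222.

0.22222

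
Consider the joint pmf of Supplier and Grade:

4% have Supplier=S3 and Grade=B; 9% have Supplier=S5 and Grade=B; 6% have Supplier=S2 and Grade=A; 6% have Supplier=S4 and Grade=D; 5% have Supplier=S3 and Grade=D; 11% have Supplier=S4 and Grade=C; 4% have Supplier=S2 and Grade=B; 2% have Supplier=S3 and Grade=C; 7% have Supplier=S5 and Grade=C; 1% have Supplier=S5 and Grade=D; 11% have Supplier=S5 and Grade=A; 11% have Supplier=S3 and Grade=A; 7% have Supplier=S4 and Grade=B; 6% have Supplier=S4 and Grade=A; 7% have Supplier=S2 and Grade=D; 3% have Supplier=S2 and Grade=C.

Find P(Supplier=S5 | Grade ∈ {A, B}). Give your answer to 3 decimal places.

P(Grade=A) = 0.06 + 0.11 + 0.06 + 0.11 = 0.34.
P(Grade=B) = 0.04 + 0.04 + 0.07 + 0.09 = 0.24.
P(Grade ∈ {A, B}) = 0.34 + 0.24 = 0.58; P(Supplier=S5, Grade ∈ {A, B}) = 0.11 + 0.09 = 0.20.
P(Supplier=S5 | Grade ∈ {A, B}) = 0.20/0.58 = 0.345.

0.345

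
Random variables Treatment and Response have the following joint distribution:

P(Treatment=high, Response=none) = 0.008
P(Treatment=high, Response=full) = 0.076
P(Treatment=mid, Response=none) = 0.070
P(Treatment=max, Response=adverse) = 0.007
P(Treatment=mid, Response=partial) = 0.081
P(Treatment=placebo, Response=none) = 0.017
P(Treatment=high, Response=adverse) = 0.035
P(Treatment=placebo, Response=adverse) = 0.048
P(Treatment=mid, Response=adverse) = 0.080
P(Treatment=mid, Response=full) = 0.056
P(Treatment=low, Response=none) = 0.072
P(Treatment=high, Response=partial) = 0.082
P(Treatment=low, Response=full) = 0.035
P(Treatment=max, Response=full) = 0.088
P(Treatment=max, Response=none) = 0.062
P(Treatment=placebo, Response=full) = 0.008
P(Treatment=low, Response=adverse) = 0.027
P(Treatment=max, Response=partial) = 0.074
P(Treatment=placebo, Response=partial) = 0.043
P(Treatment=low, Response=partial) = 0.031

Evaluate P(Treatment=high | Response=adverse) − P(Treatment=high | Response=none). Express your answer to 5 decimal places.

0.14273

P(Response=adverse) = 0.048 + 0.027 + 0.080 + 0.035 + 0.007 = 0.197; P(Treatment=high | Response=adverse) = 0.035/0.197 = 0.177665.
P(Response=none) = 0.017 + 0.072 + 0.070 + 0.008 + 0.062 = 0.229; P(Treatment=high | Response=none) = 0.008/0.229 = 0.034934.
Difference = 0.14273.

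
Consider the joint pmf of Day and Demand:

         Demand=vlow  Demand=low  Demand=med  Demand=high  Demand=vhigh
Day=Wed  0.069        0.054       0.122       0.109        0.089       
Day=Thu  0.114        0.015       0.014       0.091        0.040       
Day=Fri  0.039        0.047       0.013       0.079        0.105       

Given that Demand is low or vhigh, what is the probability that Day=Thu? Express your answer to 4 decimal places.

P(Demand=low) = 0.054 + 0.015 + 0.047 = 0.116.
P(Demand=vhigh) = 0.089 + 0.040 + 0.105 = 0.234.
P(Demand ∈ {low, vhigh}) = 0.116 + 0.234 = 0.350; P(Day=Thu, Demand ∈ {low, vhigh}) = 0.015 + 0.040 = 0.055.
P(Day=Thu | Demand ∈ {low, vhigh}) = 0.055/0.350 = 0.1571.

0.1571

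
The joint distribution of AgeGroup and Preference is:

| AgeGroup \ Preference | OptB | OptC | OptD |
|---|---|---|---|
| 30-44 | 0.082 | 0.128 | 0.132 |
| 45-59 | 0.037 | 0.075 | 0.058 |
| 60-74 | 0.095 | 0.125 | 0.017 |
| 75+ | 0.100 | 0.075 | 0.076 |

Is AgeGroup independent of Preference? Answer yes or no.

no

P(AgeGroup=60-74) = 0.237 and P(Preference=OptD) = 0.283, so their product is 0.06707, but P(AgeGroup=60-74, Preference=OptD) = 0.017. Since these differ, AgeGroup and Preference are not independent.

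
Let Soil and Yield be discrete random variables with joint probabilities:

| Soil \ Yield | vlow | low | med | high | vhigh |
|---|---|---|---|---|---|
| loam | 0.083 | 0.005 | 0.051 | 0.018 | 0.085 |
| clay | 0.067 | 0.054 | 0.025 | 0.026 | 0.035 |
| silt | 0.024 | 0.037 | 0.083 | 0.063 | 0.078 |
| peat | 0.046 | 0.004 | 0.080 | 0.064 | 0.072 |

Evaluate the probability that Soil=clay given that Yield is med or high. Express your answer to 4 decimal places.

0.1244

P(Yield=med) = 0.051 + 0.025 + 0.083 + 0.080 = 0.239.
P(Yield=high) = 0.018 + 0.026 + 0.063 + 0.064 = 0.171.
P(Yield ∈ {med, high}) = 0.239 + 0.171 = 0.410; P(Soil=clay, Yield ∈ {med, high}) = 0.025 + 0.026 = 0.051.
P(Soil=clay | Yield ∈ {med, high}) = 0.051/0.410 = 0.1244.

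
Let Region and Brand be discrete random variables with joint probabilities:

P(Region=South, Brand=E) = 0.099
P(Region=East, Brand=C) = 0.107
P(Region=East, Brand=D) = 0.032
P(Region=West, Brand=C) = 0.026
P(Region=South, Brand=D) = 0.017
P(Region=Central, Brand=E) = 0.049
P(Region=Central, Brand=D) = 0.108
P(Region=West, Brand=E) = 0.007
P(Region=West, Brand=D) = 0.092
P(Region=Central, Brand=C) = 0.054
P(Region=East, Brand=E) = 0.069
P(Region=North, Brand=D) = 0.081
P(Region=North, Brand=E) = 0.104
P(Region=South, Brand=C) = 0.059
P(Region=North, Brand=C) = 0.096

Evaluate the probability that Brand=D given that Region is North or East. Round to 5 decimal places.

0.23108

P(Region=North) = 0.096 + 0.081 + 0.104 = 0.281.
P(Region=East) = 0.107 + 0.032 + 0.069 = 0.208.
P(Region ∈ {North, East}) = 0.281 + 0.208 = 0.489; P(Brand=D, Region ∈ {North, East}) = 0.081 + 0.032 = 0.113.
P(Brand=D | Region ∈ {North, East}) = 0.113/0.489 = 0.23108.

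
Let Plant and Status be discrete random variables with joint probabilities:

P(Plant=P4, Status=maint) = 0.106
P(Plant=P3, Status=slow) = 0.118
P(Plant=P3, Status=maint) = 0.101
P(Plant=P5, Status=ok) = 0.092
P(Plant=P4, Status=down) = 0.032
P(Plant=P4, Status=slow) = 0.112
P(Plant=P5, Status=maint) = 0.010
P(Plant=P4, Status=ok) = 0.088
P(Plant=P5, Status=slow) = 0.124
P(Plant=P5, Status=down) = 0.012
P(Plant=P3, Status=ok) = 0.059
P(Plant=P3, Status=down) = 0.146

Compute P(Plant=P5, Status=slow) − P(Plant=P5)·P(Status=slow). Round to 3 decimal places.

P(Plant=P5) = 0.092 + 0.124 + 0.012 + 0.010 = 0.238.
P(Status=slow) = 0.118 + 0.112 + 0.124 = 0.354.
P(Plant=P5, Status=slow) − P(Plant=P5)P(Status=slow) = 0.124 − 0.238×0.354 = 0.040.

0.040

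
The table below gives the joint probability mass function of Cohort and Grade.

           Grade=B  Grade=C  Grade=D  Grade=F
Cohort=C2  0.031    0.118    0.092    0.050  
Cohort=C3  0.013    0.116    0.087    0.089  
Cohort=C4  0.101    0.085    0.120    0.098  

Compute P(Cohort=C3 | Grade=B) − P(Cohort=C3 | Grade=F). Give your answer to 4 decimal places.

P(Grade=B) = 0.031 + 0.013 + 0.101 = 0.145; P(Cohort=C3 | Grade=B) = 0.013/0.145 = 0.08966.
P(Grade=F) = 0.050 + 0.089 + 0.098 = 0.237; P(Cohort=C3 | Grade=F) = 0.089/0.237 = 0.37553.
Difference = -0.2859.

-0.2859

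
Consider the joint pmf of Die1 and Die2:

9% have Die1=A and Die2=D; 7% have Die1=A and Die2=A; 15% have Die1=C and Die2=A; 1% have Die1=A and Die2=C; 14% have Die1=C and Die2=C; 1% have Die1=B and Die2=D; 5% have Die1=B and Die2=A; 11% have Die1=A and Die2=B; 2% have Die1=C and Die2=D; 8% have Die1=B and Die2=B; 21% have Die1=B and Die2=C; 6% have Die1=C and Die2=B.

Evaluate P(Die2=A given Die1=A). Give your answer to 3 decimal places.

P(Die1=A) = 0.07 + 0.11 + 0.01 + 0.09 = 0.28.
P(Die2=A | Die1=A) = 0.07/0.28 = 0.250.

0.250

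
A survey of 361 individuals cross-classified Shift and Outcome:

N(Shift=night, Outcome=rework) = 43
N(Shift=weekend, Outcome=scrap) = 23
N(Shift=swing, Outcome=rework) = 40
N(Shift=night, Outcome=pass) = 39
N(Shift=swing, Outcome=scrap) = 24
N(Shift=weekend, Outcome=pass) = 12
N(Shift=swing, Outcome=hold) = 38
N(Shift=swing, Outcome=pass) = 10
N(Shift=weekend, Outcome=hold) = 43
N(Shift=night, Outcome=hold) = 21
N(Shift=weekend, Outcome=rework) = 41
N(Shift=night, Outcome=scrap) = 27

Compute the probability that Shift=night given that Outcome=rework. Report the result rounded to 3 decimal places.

Total with Outcome=rework: 40 + 43 + 41 = 124.
P(Shift=night | Outcome=rework) = 43/124 = 0.347.

0.347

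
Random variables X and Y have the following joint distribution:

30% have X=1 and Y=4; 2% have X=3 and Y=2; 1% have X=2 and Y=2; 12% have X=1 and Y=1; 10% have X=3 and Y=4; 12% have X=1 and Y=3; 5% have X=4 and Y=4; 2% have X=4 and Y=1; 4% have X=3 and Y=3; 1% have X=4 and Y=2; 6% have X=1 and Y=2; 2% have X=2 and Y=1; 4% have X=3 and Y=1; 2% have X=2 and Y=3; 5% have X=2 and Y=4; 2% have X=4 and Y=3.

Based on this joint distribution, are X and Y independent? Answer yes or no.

Every cell satisfies P(X,Y) = P(X)·P(Y). For instance P(X=3) = 0.20, P(Y=4) = 0.50, and 0.20×0.50 = 0.10 matches the joint entry. So X and Y are independent.

yes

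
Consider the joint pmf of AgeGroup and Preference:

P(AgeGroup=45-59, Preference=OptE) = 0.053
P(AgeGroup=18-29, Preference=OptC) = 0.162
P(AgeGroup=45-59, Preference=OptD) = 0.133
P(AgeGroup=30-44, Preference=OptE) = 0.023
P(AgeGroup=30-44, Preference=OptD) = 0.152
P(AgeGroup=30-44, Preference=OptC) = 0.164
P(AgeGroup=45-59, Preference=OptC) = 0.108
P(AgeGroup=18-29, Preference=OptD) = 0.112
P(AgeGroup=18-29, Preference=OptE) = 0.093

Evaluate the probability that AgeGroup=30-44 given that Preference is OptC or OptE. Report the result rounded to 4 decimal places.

0.3101

P(Preference=OptC) = 0.162 + 0.164 + 0.108 = 0.434.
P(Preference=OptE) = 0.093 + 0.023 + 0.053 = 0.169.
P(Preference ∈ {OptC, OptE}) = 0.434 + 0.169 = 0.603; P(AgeGroup=30-44, Preference ∈ {OptC, OptE}) = 0.164 + 0.023 = 0.187.
P(AgeGroup=30-44 | Preference ∈ {OptC, OptE}) = 0.187/0.603 = 0.3101.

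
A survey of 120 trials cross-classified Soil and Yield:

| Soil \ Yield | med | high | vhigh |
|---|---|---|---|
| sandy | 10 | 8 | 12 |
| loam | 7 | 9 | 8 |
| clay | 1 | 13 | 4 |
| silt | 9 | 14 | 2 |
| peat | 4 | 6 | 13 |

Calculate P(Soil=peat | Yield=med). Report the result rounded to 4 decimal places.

Total with Yield=med: 10 + 7 + 1 + 9 + 4 = 31.
P(Soil=peat | Yield=med) = 4/31 = 0.1290.

0.1290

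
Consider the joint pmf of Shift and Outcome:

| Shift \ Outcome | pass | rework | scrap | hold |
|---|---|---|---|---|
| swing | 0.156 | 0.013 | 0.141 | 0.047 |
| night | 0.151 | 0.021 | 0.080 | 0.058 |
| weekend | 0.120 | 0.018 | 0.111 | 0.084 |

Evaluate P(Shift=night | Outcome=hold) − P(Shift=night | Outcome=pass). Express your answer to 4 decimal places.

-0.0468

P(Outcome=hold) = 0.047 + 0.058 + 0.084 = 0.189; P(Shift=night | Outcome=hold) = 0.058/0.189 = 0.30688.
P(Outcome=pass) = 0.156 + 0.151 + 0.120 = 0.427; P(Shift=night | Outcome=pass) = 0.151/0.427 = 0.35363.
Difference = -0.0468.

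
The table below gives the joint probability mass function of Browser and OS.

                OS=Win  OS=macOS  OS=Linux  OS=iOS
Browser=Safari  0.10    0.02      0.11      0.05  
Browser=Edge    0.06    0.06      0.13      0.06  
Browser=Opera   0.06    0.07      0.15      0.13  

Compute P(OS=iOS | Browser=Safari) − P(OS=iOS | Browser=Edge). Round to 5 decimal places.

P(Browser=Safari) = 0.10 + 0.02 + 0.11 + 0.05 = 0.28; P(OS=iOS | Browser=Safari) = 0.05/0.28 = 0.178571.
P(Browser=Edge) = 0.06 + 0.06 + 0.13 + 0.06 = 0.31; P(OS=iOS | Browser=Edge) = 0.06/0.31 = 0.193548.
Difference = -0.01498.

-0.01498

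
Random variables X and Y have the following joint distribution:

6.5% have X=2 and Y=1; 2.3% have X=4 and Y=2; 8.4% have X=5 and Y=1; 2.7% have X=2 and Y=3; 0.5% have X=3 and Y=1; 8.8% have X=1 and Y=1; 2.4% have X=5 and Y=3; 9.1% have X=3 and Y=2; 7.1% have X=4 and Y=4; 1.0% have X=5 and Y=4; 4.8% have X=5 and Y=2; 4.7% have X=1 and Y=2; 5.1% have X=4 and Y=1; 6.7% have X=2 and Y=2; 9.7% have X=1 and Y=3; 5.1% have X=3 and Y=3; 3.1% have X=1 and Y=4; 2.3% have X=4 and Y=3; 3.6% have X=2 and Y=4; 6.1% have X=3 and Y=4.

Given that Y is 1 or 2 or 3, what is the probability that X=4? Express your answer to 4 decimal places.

0.1226

P(Y=1) = 0.088 + 0.065 + 0.005 + 0.051 + 0.084 = 0.293.
P(Y=2) = 0.047 + 0.067 + 0.091 + 0.023 + 0.048 = 0.276.
P(Y=3) = 0.097 + 0.027 + 0.051 + 0.023 + 0.024 = 0.222.
P(Y ∈ {1, 2, 3}) = 0.293 + 0.276 + 0.222 = 0.791; P(X=4, Y ∈ {1, 2, 3}) = 0.051 + 0.023 + 0.023 = 0.097.
P(X=4 | Y ∈ {1, 2, 3}) = 0.097/0.791 = 0.1226.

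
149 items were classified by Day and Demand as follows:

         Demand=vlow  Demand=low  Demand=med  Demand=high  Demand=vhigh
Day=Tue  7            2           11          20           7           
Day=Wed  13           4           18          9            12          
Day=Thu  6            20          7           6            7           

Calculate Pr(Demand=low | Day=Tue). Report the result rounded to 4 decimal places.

Total with Day=Tue: 7 + 2 + 11 + 20 + 7 = 47.
P(Demand=low | Day=Tue) = 2/47 = 0.0426.

0.0426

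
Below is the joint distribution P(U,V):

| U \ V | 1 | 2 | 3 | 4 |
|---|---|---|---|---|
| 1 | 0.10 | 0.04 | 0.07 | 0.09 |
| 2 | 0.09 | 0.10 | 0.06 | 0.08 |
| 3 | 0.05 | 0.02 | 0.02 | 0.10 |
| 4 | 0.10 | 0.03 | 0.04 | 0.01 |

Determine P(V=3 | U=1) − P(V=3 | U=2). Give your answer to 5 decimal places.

P(U=1) = 0.10 + 0.04 + 0.07 + 0.09 = 0.30; P(V=3 | U=1) = 0.07/0.30 = 0.233333.
P(U=2) = 0.09 + 0.10 + 0.06 + 0.08 = 0.33; P(V=3 | U=2) = 0.06/0.33 = 0.181818.
Difference = 0.05152.

0.05152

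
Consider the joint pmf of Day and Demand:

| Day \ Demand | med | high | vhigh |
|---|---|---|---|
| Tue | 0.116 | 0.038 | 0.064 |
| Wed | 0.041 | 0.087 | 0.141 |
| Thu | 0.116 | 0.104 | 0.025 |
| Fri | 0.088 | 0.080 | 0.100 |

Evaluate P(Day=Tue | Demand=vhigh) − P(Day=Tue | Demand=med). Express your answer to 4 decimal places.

P(Demand=vhigh) = 0.064 + 0.141 + 0.025 + 0.100 = 0.330; P(Day=Tue | Demand=vhigh) = 0.064/0.330 = 0.19394.
P(Demand=med) = 0.116 + 0.041 + 0.116 + 0.088 = 0.361; P(Day=Tue | Demand=med) = 0.116/0.361 = 0.32133.
Difference = -0.1274.

-0.1274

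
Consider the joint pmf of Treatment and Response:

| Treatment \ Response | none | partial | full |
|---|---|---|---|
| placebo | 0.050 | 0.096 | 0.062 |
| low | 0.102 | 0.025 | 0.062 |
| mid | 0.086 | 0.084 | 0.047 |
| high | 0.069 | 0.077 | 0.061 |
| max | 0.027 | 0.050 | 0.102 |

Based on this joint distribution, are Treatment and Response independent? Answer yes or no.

no

P(Treatment=max) = 0.179 and P(Response=full) = 0.334, so their product is 0.05979, but P(Treatment=max, Response=full) = 0.102. Since these differ, Treatment and Response are not independent.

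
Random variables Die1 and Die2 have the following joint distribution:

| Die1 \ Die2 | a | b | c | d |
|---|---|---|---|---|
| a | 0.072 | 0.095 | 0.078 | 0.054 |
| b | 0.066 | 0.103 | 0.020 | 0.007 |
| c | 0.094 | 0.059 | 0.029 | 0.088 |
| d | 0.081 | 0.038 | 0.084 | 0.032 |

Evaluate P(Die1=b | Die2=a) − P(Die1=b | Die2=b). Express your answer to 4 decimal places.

P(Die2=a) = 0.072 + 0.066 + 0.094 + 0.081 = 0.313; P(Die1=b | Die2=a) = 0.066/0.313 = 0.21086.
P(Die2=b) = 0.095 + 0.103 + 0.059 + 0.038 = 0.295; P(Die1=b | Die2=b) = 0.103/0.295 = 0.34915.
Difference = -0.1383.

-0.1383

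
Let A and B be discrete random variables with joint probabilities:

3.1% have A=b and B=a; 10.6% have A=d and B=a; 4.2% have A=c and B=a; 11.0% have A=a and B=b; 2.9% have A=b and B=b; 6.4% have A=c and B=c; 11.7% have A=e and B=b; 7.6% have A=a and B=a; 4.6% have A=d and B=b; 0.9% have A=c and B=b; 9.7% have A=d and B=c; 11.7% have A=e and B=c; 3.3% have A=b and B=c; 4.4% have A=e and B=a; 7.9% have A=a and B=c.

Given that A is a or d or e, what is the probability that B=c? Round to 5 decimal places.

0.36995

P(A=a) = 0.076 + 0.110 + 0.079 = 0.265.
P(A=d) = 0.106 + 0.046 + 0.097 = 0.249.
P(A=e) = 0.044 + 0.117 + 0.117 = 0.278.
P(A ∈ {a, d, e}) = 0.265 + 0.249 + 0.278 = 0.792; P(B=c, A ∈ {a, d, e}) = 0.079 + 0.097 + 0.117 = 0.293.
P(B=c | A ∈ {a, d, e}) = 0.293/0.792 = 0.36995.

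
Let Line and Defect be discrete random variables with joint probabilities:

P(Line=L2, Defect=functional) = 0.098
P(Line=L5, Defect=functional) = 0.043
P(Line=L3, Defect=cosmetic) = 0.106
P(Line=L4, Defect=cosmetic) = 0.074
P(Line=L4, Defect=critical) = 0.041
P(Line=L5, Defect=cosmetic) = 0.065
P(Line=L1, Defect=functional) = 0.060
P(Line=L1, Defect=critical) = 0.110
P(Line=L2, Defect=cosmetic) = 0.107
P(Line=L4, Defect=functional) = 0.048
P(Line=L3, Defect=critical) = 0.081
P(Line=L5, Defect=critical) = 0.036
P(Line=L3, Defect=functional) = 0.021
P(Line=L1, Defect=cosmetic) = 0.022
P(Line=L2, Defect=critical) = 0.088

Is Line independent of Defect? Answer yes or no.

no

P(Line=L1) = 0.192 and P(Defect=cosmetic) = 0.374, so their product is 0.07181, but P(Line=L1, Defect=cosmetic) = 0.022. Since these differ, Line and Defect are not independent.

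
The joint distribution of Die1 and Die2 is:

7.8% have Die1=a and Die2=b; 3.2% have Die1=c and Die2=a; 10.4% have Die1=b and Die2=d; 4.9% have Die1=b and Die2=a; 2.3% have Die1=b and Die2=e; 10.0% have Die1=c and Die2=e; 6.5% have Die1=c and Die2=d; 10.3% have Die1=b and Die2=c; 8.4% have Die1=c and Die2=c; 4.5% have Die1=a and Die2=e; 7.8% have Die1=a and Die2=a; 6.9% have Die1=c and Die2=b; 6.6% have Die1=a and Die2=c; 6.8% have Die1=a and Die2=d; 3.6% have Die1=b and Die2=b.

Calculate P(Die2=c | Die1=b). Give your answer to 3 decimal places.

P(Die1=b) = 0.049 + 0.036 + 0.103 + 0.104 + 0.023 = 0.315.
P(Die2=c | Die1=b) = 0.103/0.315 = 0.327.

0.327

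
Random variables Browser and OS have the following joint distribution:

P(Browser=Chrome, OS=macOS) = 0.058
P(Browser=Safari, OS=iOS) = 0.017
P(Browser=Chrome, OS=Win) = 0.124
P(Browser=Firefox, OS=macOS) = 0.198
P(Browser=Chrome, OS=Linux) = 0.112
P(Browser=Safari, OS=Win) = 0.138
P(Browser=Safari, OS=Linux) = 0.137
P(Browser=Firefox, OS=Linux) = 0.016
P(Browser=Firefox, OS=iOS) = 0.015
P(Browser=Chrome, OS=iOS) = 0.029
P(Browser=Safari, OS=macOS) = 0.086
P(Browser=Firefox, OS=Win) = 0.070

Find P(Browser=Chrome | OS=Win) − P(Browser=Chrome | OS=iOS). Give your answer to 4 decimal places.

P(OS=Win) = 0.124 + 0.070 + 0.138 = 0.332; P(Browser=Chrome | OS=Win) = 0.124/0.332 = 0.37349.
P(OS=iOS) = 0.029 + 0.015 + 0.017 = 0.061; P(Browser=Chrome | OS=iOS) = 0.029/0.061 = 0.47541.
Difference = -0.1019.

-0.1019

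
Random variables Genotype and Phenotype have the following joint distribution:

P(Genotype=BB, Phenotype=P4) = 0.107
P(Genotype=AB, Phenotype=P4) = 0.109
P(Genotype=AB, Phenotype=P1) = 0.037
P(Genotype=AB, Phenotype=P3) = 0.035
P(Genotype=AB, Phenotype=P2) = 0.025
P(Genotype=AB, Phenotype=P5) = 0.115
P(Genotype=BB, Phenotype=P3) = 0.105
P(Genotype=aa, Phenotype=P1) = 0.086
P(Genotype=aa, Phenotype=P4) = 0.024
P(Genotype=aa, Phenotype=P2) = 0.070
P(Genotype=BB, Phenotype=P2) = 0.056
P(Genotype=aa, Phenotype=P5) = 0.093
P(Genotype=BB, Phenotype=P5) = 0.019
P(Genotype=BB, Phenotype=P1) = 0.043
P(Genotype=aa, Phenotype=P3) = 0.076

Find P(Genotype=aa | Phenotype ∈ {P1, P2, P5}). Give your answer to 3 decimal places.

P(Phenotype=P1) = 0.086 + 0.037 + 0.043 = 0.166.
P(Phenotype=P2) = 0.070 + 0.025 + 0.056 = 0.151.
P(Phenotype=P5) = 0.093 + 0.115 + 0.019 = 0.227.
P(Phenotype ∈ {P1, P2, P5}) = 0.166 + 0.151 + 0.227 = 0.544; P(Genotype=aa, Phenotype ∈ {P1, P2, P5}) = 0.086 + 0.070 + 0.093 = 0.249.
P(Genotype=aa | Phenotype ∈ {P1, P2, P5}) = 0.249/0.544 = 0.458.

0.458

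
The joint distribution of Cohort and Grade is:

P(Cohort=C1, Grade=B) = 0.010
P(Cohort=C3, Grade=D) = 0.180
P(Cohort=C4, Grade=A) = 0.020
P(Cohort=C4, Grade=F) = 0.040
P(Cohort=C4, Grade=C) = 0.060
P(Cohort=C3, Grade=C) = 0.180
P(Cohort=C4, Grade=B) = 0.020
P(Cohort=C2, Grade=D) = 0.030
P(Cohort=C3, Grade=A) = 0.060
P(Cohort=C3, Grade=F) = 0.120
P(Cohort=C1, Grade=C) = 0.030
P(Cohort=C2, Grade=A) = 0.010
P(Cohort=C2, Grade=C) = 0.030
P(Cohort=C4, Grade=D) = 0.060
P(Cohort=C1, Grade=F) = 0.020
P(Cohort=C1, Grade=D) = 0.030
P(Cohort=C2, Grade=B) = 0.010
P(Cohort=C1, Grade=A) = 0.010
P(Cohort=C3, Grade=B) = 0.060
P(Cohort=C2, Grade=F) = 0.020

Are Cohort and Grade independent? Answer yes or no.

Every cell satisfies P(Cohort,Grade) = P(Cohort)·P(Grade). For instance P(Cohort=C3) = 0.600, P(Grade=D) = 0.300, and 0.600×0.300 = 0.180 matches the joint entry. So Cohort and Grade are independent.

yes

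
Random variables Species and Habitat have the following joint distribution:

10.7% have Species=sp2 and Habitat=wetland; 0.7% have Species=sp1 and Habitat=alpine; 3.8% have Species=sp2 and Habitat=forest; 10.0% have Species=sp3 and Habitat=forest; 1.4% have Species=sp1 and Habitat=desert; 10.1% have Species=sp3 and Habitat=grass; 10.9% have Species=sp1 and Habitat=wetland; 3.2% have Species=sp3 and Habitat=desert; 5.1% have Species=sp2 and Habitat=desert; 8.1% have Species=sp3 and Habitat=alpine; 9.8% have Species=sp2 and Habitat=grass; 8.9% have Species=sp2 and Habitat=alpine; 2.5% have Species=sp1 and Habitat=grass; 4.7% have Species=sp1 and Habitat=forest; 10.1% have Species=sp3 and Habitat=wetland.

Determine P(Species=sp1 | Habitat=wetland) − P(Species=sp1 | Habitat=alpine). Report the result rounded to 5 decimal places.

P(Habitat=wetland) = 0.109 + 0.107 + 0.101 = 0.317; P(Species=sp1 | Habitat=wetland) = 0.109/0.317 = 0.343849.
P(Habitat=alpine) = 0.007 + 0.089 + 0.081 = 0.177; P(Species=sp1 | Habitat=alpine) = 0.007/0.177 = 0.039548.
Difference = 0.30430.

0.30430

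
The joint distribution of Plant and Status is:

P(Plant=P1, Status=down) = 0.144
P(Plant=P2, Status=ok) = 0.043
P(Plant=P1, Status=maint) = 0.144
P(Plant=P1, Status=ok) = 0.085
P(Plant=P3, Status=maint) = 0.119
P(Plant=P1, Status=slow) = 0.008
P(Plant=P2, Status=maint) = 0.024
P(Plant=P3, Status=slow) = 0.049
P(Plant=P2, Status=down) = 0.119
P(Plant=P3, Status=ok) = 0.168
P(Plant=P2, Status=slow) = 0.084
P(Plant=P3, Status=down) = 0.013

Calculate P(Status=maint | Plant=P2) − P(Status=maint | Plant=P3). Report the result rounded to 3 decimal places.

-0.252

P(Plant=P2) = 0.043 + 0.084 + 0.119 + 0.024 = 0.270; P(Status=maint | Plant=P2) = 0.024/0.270 = 0.0889.
P(Plant=P3) = 0.168 + 0.049 + 0.013 + 0.119 = 0.349; P(Status=maint | Plant=P3) = 0.119/0.349 = 0.3410.
Difference = -0.252.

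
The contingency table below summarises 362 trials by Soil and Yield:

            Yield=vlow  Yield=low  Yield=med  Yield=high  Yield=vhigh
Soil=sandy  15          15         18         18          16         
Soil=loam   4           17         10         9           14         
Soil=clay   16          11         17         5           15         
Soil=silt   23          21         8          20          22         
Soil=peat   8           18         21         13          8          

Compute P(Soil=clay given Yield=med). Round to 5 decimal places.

Total with Yield=med: 18 + 10 + 17 + 8 + 21 = 74.
P(Soil=clay | Yield=med) = 17/74 = 0.22973.

0.22973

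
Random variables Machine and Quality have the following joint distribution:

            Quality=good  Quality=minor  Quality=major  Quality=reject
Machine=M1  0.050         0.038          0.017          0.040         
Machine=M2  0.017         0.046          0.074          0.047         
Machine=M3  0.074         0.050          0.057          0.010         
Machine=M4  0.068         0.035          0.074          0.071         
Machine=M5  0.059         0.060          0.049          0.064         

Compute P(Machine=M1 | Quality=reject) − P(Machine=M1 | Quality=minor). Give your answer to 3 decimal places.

0.006

P(Quality=reject) = 0.040 + 0.047 + 0.010 + 0.071 + 0.064 = 0.232; P(Machine=M1 | Quality=reject) = 0.040/0.232 = 0.1724.
P(Quality=minor) = 0.038 + 0.046 + 0.050 + 0.035 + 0.060 = 0.229; P(Machine=M1 | Quality=minor) = 0.038/0.229 = 0.1659.
Difference = 0.006.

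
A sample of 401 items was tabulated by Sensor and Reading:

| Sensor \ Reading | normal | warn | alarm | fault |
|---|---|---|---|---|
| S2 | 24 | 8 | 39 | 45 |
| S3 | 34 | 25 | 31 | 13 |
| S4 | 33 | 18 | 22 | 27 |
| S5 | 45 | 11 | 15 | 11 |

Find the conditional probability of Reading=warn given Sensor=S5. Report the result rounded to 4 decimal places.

0.1341

Total with Sensor=S5: 45 + 11 + 15 + 11 = 82.
P(Reading=warn | Sensor=S5) = 11/82 = 0.1341.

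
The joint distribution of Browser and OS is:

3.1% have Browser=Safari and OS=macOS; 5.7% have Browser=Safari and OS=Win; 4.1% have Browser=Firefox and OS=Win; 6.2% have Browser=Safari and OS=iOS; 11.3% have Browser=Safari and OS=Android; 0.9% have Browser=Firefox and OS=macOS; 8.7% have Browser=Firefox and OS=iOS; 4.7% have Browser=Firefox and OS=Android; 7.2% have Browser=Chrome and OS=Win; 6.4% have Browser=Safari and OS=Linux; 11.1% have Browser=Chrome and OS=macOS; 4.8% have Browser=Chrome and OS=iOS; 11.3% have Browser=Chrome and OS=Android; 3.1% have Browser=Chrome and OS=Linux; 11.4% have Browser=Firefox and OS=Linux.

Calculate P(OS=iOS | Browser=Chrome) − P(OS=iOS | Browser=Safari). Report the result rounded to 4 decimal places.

P(Browser=Chrome) = 0.072 + 0.111 + 0.031 + 0.048 + 0.113 = 0.375; P(OS=iOS | Browser=Chrome) = 0.048/0.375 = 0.12800.
P(Browser=Safari) = 0.057 + 0.031 + 0.064 + 0.062 + 0.113 = 0.327; P(OS=iOS | Browser=Safari) = 0.062/0.327 = 0.18960.
Difference = -0.0616.

-0.0616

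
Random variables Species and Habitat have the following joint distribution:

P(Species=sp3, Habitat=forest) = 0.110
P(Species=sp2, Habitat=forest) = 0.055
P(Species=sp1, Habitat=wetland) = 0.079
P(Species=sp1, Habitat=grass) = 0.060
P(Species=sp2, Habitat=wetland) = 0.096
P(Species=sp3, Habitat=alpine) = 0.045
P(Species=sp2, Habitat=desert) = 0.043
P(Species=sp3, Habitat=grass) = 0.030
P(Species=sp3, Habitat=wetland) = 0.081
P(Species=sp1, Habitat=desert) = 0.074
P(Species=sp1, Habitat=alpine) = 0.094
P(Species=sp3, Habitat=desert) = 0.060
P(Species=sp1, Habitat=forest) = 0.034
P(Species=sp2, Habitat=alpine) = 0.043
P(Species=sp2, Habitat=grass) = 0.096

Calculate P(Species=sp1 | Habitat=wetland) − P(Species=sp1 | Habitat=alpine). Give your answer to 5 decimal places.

P(Habitat=wetland) = 0.079 + 0.096 + 0.081 = 0.256; P(Species=sp1 | Habitat=wetland) = 0.079/0.256 = 0.308594.
P(Habitat=alpine) = 0.094 + 0.043 + 0.045 = 0.182; P(Species=sp1 | Habitat=alpine) = 0.094/0.182 = 0.516484.
Difference = -0.20789.

-0.20789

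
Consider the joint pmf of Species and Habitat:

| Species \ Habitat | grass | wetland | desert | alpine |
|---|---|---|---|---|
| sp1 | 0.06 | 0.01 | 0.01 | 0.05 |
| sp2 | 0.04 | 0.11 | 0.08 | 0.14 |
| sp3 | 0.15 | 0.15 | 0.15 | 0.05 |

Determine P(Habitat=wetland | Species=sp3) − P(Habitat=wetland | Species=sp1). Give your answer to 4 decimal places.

P(Species=sp3) = 0.15 + 0.15 + 0.15 + 0.05 = 0.50; P(Habitat=wetland | Species=sp3) = 0.15/0.50 = 0.30000.
P(Species=sp1) = 0.06 + 0.01 + 0.01 + 0.05 = 0.13; P(Habitat=wetland | Species=sp1) = 0.01/0.13 = 0.07692.
Difference = 0.2231.

0.2231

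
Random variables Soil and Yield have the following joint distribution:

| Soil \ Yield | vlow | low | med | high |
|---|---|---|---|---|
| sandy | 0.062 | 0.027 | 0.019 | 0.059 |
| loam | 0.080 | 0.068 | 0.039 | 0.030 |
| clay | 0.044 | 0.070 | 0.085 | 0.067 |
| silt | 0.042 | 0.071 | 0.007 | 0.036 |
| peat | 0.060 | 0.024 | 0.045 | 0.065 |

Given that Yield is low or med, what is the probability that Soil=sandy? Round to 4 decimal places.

0.1011

P(Yield=low) = 0.027 + 0.068 + 0.070 + 0.071 + 0.024 = 0.260.
P(Yield=med) = 0.019 + 0.039 + 0.085 + 0.007 + 0.045 = 0.195.
P(Yield ∈ {low, med}) = 0.260 + 0.195 = 0.455; P(Soil=sandy, Yield ∈ {low, med}) = 0.027 + 0.019 = 0.046.
P(Soil=sandy | Yield ∈ {low, med}) = 0.046/0.455 = 0.1011.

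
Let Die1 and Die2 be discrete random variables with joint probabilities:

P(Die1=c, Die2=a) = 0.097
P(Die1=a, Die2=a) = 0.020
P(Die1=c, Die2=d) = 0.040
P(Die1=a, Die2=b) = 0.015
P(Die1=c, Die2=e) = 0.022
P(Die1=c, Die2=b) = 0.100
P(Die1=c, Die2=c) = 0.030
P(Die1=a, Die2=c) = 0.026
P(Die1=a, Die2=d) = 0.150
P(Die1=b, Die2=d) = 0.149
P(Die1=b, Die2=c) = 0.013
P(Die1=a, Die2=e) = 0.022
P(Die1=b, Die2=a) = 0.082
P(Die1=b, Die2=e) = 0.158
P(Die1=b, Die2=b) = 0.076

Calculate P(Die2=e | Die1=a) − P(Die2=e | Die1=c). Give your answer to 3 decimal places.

P(Die1=a) = 0.020 + 0.015 + 0.026 + 0.150 + 0.022 = 0.233; P(Die2=e | Die1=a) = 0.022/0.233 = 0.0944.
P(Die1=c) = 0.097 + 0.100 + 0.030 + 0.040 + 0.022 = 0.289; P(Die2=e | Die1=c) = 0.022/0.289 = 0.0761.
Difference = 0.018.

0.018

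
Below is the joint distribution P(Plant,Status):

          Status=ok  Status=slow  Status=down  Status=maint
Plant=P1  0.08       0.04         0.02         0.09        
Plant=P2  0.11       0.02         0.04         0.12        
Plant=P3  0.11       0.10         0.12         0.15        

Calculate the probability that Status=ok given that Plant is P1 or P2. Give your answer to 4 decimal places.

0.3654

P(Plant=P1) = 0.08 + 0.04 + 0.02 + 0.09 = 0.23.
P(Plant=P2) = 0.11 + 0.02 + 0.04 + 0.12 = 0.29.
P(Plant ∈ {P1, P2}) = 0.23 + 0.29 = 0.52; P(Status=ok, Plant ∈ {P1, P2}) = 0.08 + 0.11 = 0.19.
P(Status=ok | Plant ∈ {P1, P2}) = 0.19/0.52 = 0.3654.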